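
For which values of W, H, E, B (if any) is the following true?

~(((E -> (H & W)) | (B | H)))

W=T, H=F, E=T, B=F

  ~(((E -> (H & W)) | (B | H))) = True
    (E -> (H & W)) | (B | H) = False
      E -> (H & W) = False
        H & W = False
      B | H = False
The formula evaluates to True.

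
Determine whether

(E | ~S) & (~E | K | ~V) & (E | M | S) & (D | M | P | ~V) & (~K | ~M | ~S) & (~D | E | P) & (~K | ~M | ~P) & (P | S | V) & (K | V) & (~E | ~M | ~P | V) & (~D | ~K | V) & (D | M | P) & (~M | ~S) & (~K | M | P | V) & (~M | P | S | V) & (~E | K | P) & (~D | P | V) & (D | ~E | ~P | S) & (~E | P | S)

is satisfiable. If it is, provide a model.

P=T; V=F; D=F; S=T; K=T; E=T; M=F

Set P = True.
Set V = False.
  then (K | V) forces K = True.
  then (~D | ~K | V) forces D = False.
  then (~K | ~M | ~P) forces M = False.
Try S = False:
  (E | M | S) forces E = True.
  clause (D | ~E | ~P | S) is falsified — backtrack.
So S = True.
  then (E | ~S) forces E = True.
All clauses satisfied.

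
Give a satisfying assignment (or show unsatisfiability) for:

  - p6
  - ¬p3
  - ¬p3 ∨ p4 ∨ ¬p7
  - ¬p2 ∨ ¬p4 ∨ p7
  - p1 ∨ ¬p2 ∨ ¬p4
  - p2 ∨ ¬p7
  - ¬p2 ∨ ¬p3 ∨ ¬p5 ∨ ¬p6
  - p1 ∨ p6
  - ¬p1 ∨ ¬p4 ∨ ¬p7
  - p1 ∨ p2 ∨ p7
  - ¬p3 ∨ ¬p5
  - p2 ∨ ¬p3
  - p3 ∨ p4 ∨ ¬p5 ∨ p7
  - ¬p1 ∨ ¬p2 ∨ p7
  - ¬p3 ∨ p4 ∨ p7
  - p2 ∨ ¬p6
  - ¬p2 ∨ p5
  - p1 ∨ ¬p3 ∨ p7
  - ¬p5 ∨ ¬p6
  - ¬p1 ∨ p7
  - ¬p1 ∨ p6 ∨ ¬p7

Case p3 = True:
  Clause (¬p3) is falsified — contradiction.
Case p3 = False:
  (p6) forces p6 = True.
  (p2 ∨ ¬p6) forces p2 = True.
  (¬p2 ∨ p5) forces p5 = True.
  Clause (¬p5 ∨ ¬p6) is falsified — contradiction.
Both cases fail, so the formula is unsatisfiable.

Unsatisfiable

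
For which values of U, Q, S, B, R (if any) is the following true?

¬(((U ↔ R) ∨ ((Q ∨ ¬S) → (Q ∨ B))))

U: True; Q: False; S: False; B: False; R: False

  ¬(((U ↔ R) ∨ ((Q ∨ ¬S) → (Q ∨ B)))) = True
    (U ↔ R) ∨ ((Q ∨ ¬S) → (Q ∨ B)) = False
      U ↔ R = False
      (Q ∨ ¬S) → (Q ∨ B) = False
        Q ∨ ¬S = True
          ¬S = True
        Q ∨ B = False
The formula evaluates to True.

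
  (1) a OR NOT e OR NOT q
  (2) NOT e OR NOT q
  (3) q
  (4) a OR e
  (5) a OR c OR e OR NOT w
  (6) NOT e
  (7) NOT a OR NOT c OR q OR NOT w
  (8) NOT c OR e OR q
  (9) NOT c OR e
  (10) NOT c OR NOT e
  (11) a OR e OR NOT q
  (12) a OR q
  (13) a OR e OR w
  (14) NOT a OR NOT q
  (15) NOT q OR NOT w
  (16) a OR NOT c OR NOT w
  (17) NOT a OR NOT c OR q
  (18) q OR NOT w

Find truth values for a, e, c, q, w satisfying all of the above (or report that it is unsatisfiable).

UNSATISFIABLE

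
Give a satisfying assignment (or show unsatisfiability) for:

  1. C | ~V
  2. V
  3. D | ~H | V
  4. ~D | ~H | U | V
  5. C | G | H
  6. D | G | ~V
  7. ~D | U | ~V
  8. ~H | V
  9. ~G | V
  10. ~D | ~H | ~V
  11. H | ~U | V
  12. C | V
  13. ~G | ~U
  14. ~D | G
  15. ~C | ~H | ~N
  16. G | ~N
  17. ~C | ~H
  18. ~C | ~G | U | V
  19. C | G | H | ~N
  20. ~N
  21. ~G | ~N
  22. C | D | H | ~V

H=F, C=T, N=F, U=F, G=T, D=F, V=T

Unit clause (V) forces V = True.
Unit clause (~N) forces N = False.
In (C | ~V) only C is left, so C = True.
In (~C | ~H) only ~H is left, so H = False.
Try U = True:
  (~G | ~U) forces G = False.
  (D | G | ~V) forces D = True.
  clause (~D | G) is falsified — backtrack.
So U = False.
  then (~D | U | ~V) forces D = False.
  then (D | G | ~V) forces G = True.
All clauses satisfied.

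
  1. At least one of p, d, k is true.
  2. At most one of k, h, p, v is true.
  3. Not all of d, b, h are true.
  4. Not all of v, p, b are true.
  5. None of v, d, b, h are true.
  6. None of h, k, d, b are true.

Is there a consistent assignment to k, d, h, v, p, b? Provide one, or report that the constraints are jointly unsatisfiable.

k=F, d=F, h=F, v=F, p=T, b=F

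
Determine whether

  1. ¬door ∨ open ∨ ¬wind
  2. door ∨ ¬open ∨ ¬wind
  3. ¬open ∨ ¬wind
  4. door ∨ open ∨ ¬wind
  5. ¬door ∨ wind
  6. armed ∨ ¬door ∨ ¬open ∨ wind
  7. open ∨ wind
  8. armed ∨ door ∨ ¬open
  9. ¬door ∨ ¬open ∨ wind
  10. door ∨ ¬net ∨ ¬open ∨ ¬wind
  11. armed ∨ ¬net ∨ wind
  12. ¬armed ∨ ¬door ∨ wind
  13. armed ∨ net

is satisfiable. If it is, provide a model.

Set armed = True.
Set open = True.
  then (¬open ∨ ¬wind) forces wind = False.
  then (¬door ∨ wind) forces door = False.
Set net = True.
All clauses satisfied.

armed=T, open=T, net=T, wind=F, door=F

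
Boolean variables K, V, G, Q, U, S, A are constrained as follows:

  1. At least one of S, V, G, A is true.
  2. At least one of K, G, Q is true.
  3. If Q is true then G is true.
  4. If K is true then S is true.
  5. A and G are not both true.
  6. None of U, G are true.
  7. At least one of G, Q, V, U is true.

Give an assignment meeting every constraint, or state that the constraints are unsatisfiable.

K: True, V: True, G: False, Q: False, U: False, S: True, A: False

  (1) {S, V, G, A}: 2 true — at least one ✓
  (2) {K, G, Q}: 1 true — at least one ✓
  (3) Q=F ⇒ G: vacuous ✓
  (4) K=T ⇒ S: T ✓
  (5) A=F, G=F — not both ✓
  (6) {U, G}: 0 true — none ✓
  (7) {G, Q, V, U}: 1 true — at least one ✓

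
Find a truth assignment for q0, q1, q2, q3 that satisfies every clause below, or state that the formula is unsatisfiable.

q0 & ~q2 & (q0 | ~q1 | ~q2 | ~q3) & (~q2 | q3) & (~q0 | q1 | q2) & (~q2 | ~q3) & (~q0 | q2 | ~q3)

q0: True, q1: True, q2: False, q3: False

Unit clause (q0) forces q0 = True.
Unit clause (~q2) forces q2 = False.
In (~q0 | q1 | q2) only q1 is left, so q1 = True.
In (~q0 | q2 | ~q3) only ~q3 is left, so q3 = False.
Check each clause:
  (q0): q0 holds.
  (~q2): ~q2 holds.
  (q0 | ~q1 | ~q2 | ~q3): q0 holds.
  (~q2 | q3): ~q2 holds.
  (~q0 | q1 | q2): q1 holds.
  (~q2 | ~q3): ~q2 holds.
  (~q0 | q2 | ~q3): ~q3 holds.
All clauses satisfied.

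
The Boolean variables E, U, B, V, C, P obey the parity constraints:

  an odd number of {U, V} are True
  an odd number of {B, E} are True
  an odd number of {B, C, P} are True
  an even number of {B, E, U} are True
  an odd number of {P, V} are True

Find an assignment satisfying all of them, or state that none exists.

E = False, U = True, B = True, V = False, C = True, P = True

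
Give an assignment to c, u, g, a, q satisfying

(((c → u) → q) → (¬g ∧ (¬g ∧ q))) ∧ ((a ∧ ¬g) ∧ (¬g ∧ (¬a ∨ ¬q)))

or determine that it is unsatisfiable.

c = True, u = True, g = False, a = True, q = False

  ((c → u) → q) → (¬g ∧ (¬g ∧ q)) = True
    (c → u) → q = False
      c → u = True
    ¬g ∧ (¬g ∧ q) = False
      ¬g = True
      ¬g ∧ q = False
        ¬g = True
  (a ∧ ¬g) ∧ (¬g ∧ (¬a ∨ ¬q)) = True
    a ∧ ¬g = True
      ¬g = True
    ¬g ∧ (¬a ∨ ¬q) = True
      ¬g = True
      ¬a ∨ ¬q = True
        ¬a = False
        ¬q = True
Both conjuncts True, so the formula holds.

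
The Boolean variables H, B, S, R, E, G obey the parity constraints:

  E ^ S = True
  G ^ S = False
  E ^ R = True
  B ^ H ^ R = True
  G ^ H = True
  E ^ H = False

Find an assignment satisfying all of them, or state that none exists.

H: False, B: False, S: True, R: True, E: False, G: True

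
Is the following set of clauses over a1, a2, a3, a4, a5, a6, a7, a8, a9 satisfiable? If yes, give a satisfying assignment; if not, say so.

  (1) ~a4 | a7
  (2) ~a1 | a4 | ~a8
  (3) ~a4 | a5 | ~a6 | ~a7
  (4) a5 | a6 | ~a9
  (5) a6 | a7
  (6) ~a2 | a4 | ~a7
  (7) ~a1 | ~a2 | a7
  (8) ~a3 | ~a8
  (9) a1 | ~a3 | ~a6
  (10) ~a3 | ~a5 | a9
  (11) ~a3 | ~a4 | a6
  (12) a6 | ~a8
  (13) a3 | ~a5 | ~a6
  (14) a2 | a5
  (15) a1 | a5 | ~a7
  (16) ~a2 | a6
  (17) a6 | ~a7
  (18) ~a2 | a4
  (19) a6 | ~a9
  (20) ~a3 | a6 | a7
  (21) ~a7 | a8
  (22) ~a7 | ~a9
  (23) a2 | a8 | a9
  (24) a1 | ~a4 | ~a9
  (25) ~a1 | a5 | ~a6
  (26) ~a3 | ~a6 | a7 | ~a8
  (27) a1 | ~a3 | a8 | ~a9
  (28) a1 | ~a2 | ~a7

a1 = True, a2 = False, a3 = True, a4 = False, a5 = True, a6 = True, a7 = False, a8 = False, a9 = True

Set a1 = True.
Set a2 = False.
  then (a2 | a5) forces a5 = True.
Try a3 = False:
  (a3 | ~a5 | ~a6) forces a6 = False.
  (a6 | a7) forces a7 = True.
  clause (a6 | ~a7) is falsified — backtrack.
So a3 = True.
  then (~a3 | ~a8) forces a8 = False.
  then (~a3 | ~a5 | a9) forces a9 = True.
  then (a6 | ~a9) forces a6 = True.
  then (~a7 | a8) forces a7 = False.
  then (~a4 | a7) forces a4 = False.
All clauses satisfied.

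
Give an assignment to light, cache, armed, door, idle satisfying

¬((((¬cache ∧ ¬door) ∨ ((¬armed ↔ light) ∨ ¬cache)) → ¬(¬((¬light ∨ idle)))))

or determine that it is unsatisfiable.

light = True, cache = False, armed = True, door = True, idle = False

  ¬((((¬cache ∧ ¬door) ∨ ((¬armed ↔ light) ∨ ¬cache)) → ¬(¬((¬light ∨ idle))))) = True
    ((¬cache ∧ ¬door) ∨ ((¬armed ↔ light) ∨ ¬cache)) → ¬(¬((¬light ∨ idle))) = False
      (¬cache ∧ ¬door) ∨ ((¬armed ↔ light) ∨ ¬cache) = True
        ¬cache ∧ ¬door = False
          ¬cache = True
          ¬door = False
        (¬armed ↔ light) ∨ ¬cache = True
          ¬armed ↔ light = False
            ¬armed = False
          ¬cache = True
      ¬(¬((¬light ∨ idle))) = False
        ¬((¬light ∨ idle)) = True
          ¬light ∨ idle = False
            ¬light = False
The formula evaluates to True.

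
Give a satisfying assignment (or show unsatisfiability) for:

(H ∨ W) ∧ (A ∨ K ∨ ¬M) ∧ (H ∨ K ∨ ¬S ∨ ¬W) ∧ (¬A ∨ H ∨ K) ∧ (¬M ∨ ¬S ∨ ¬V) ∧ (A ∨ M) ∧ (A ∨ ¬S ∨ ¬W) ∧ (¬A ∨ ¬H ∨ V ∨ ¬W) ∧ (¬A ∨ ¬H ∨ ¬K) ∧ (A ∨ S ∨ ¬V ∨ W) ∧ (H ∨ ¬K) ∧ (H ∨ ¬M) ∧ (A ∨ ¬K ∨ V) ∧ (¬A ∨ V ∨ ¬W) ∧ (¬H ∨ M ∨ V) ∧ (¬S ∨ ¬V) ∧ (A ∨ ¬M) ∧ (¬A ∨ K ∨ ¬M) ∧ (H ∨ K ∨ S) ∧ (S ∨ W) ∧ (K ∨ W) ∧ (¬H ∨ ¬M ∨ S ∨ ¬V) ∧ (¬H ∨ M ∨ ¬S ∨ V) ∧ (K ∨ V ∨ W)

Set M = False.
  then (A ∨ M) forces A = True.
Try S = True:
  (¬S ∨ ¬V) forces V = False.
  (¬A ∨ V ∨ ¬W) forces W = False.
  (H ∨ W) forces H = True.
  clause (¬H ∨ M ∨ V) is falsified — backtrack.
So S = False.
  then (S ∨ W) forces W = True.
  then (¬A ∨ V ∨ ¬W) forces V = True.
Set K = False.
  then (¬A ∨ H ∨ K) forces H = True.
All clauses satisfied.

M = False; S = False; W = True; A = True; V = True; K = False; H = True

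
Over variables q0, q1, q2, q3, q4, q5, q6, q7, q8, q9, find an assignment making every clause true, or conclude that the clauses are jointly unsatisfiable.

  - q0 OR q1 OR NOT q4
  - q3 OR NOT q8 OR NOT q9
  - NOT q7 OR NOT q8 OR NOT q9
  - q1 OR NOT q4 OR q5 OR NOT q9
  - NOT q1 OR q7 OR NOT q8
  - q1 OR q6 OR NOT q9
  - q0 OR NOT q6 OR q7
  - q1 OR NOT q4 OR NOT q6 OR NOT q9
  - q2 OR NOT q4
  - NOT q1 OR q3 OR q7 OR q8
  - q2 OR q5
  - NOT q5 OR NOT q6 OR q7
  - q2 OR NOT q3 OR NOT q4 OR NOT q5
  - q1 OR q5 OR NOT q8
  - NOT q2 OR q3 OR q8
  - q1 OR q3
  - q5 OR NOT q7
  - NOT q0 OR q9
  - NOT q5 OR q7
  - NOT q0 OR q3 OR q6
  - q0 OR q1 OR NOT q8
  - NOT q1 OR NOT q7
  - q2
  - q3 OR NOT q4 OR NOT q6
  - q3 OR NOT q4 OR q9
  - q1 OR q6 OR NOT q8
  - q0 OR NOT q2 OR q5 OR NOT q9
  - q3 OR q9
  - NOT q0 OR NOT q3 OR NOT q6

Unit clause (q2) forces q2 = True.
Set q0 = True.
  then (NOT q0 OR q9) forces q9 = True.
Try q1 = False:
  (q1 OR q6 OR NOT q9) forces q6 = True.
  (q1 OR NOT q4 OR NOT q6 OR NOT q9) forces q4 = False.
  (q1 OR q3) forces q3 = True.
  clause (NOT q0 OR NOT q3 OR NOT q6) is falsified — backtrack.
So q1 = True.
  then (NOT q1 OR NOT q7) forces q7 = False.
  then (NOT q1 OR q7 OR NOT q8) forces q8 = False.
  then (NOT q1 OR q3 OR q7 OR q8) forces q3 = True.
  then (NOT q5 OR q7) forces q5 = False.
  then (NOT q0 OR NOT q3 OR NOT q6) forces q6 = False.
Set q4 = False.
All clauses satisfied.

q0: True, q1: True, q2: True, q3: True, q4: False, q5: False, q6: False, q7: False, q8: False, q9: True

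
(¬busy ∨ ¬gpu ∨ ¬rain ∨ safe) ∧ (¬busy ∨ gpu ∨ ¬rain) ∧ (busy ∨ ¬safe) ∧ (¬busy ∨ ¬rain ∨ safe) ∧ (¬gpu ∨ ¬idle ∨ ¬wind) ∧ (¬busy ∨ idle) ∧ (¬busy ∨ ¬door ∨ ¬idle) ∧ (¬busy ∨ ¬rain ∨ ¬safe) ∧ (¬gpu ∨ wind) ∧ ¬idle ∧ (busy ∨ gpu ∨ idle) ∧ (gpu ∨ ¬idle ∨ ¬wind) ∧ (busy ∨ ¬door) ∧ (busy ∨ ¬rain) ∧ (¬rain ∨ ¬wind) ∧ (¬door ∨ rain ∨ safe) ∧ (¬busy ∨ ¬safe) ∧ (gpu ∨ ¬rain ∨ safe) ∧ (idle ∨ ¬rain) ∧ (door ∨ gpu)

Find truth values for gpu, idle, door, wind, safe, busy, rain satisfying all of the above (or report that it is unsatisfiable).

gpu = True, idle = False, door = False, wind = True, safe = False, busy = False, rain = False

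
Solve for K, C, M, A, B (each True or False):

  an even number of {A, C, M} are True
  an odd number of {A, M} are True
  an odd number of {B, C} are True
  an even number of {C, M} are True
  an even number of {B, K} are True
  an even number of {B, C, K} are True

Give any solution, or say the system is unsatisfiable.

Adding constraints 1, 2, 5, 6 mod 2: every variable appears an even number of times on the left, so the left side is 0.
But the right sides sum to 1 (mod 2). 0 ≠ 1 — the system is inconsistent.

The formula is unsatisfiable.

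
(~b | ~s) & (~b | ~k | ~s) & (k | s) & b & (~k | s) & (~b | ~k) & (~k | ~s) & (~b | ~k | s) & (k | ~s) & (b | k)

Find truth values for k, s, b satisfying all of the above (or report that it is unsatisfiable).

Case k = True:
  (b) forces b = True.
  Clause (~b | ~k) is falsified — contradiction.
Case k = False:
  (k | s) forces s = True.
  Clause (k | ~s) is falsified — contradiction.
Both cases fail, so the formula is unsatisfiable.

Unsatisfiable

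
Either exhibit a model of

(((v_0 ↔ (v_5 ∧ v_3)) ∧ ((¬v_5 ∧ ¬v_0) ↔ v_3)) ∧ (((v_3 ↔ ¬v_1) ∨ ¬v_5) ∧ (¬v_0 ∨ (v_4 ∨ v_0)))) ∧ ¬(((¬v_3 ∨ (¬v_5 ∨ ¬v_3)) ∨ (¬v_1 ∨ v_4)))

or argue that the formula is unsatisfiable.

Case v_5 = True: the formula simplifies to (((v_0 ↔ v_3) ∧ ¬v_3) ∧ ((v_3 ↔ ¬v_1) ∧ (¬v_0 ∨ (v_4 ∨ v_0)))) ∧ ¬(((¬v_3 ∨ ¬v_3) ∨ (¬v_1 ∨ v_4))).
  v_3 = True: the conjunct ¬v_3 is False.
  v_3 = False: the conjunct ¬(((¬v_3 ∨ ¬v_3) ∨ (¬v_1 ∨ v_4))) becomes ¬((True ∨ (¬v_1 ∨ v_4))) = False.
Case v_5 = False: the conjunct ¬(((¬v_3 ∨ (¬v_5 ∨ ¬v_3)) ∨ (¬v_1 ∨ v_4))) becomes ¬((True ∨ (¬v_1 ∨ v_4))) = False.
Both cases fail — unsatisfiable.

The formula is unsatisfiable.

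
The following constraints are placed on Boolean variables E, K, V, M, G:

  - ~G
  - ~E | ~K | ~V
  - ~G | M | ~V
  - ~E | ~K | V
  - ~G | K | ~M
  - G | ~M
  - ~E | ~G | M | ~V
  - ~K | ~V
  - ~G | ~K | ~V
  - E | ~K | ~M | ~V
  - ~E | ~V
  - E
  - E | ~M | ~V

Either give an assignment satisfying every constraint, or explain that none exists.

E=T, K=F, V=F, M=F, G=F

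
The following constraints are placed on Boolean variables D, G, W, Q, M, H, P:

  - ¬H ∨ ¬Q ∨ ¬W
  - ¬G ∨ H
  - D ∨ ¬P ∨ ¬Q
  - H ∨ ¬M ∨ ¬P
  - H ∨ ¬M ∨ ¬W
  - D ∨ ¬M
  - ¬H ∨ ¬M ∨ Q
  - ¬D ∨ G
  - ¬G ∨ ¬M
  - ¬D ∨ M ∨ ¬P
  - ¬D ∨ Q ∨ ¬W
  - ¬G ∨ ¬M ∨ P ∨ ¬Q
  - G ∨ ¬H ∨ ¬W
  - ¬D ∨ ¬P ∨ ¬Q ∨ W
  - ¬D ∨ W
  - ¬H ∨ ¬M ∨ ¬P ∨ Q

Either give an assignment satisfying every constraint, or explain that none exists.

D=F, G=F, W=F, Q=T, M=F, H=F, P=F

Set D = False.
  then (D ∨ ¬M) forces M = False.
Set G = False.
Set W = False.
Set Q = True.
  then (D ∨ ¬P ∨ ¬Q) forces P = False.
Set H = False.
All clauses satisfied.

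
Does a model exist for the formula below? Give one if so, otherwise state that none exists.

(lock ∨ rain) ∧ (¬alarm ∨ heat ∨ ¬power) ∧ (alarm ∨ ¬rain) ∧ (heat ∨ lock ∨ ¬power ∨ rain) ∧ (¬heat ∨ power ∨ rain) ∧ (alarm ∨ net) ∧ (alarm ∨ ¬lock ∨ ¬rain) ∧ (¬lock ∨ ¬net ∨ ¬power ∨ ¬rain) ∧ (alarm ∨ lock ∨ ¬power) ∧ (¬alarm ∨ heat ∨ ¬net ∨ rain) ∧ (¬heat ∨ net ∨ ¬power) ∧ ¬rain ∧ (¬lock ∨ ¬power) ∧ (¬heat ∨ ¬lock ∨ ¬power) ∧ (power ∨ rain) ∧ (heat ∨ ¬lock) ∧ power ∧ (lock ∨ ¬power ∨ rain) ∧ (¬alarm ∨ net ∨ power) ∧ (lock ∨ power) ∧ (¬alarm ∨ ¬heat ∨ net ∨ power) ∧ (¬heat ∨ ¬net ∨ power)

No satisfying assignment exists.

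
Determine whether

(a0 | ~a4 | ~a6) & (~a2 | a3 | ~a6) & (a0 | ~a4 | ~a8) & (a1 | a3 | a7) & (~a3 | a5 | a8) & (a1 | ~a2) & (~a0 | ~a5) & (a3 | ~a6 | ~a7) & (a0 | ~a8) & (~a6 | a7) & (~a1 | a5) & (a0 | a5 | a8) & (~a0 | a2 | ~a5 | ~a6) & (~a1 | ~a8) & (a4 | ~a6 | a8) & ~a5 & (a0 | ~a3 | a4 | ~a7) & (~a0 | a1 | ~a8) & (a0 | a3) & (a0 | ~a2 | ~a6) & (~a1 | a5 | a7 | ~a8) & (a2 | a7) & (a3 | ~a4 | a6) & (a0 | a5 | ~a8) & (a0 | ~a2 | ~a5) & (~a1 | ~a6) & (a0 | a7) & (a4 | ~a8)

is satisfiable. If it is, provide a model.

a0 = True, a1 = False, a2 = False, a3 = False, a4 = False, a5 = False, a6 = False, a7 = True, a8 = False

Unit clause (~a5) forces a5 = False.
In (~a1 | a5) only ~a1 is left, so a1 = False.
In (a1 | ~a2) only ~a2 is left, so a2 = False.
In (a2 | a7) only a7 is left, so a7 = True.
Try a0 = False:
  (a0 | ~a8) forces a8 = False.
  clause (a0 | a5 | a8) is falsified — backtrack.
So a0 = True.
  then (~a0 | a1 | ~a8) forces a8 = False.
  then (~a3 | a5 | a8) forces a3 = False.
  then (a3 | ~a6 | ~a7) forces a6 = False.
  then (a3 | ~a4 | a6) forces a4 = False.
All clauses satisfied.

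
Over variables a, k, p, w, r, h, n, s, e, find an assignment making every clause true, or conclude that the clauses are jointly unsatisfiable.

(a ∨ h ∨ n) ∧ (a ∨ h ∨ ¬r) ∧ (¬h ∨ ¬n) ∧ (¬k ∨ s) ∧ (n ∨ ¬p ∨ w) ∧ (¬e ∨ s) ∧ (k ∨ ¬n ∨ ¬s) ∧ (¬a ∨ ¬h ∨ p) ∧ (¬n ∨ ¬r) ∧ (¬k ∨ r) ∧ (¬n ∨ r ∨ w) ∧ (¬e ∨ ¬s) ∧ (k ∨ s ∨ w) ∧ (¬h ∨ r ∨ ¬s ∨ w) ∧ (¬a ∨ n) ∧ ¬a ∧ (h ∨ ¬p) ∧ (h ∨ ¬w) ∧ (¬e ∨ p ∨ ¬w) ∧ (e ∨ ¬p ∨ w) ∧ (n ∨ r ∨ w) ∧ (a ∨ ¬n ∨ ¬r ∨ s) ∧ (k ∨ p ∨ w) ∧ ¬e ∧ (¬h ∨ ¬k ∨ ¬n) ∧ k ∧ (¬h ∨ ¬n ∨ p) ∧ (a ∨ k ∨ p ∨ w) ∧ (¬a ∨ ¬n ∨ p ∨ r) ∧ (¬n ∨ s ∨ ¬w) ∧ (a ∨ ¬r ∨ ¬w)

Unit clause (¬a) forces a = False.
Unit clause (¬e) forces e = False.
Unit clause (k) forces k = True.
In (¬k ∨ s) only s is left, so s = True.
In (¬k ∨ r) only r is left, so r = True.
In (a ∨ ¬r ∨ ¬w) only ¬w is left, so w = False.
In (a ∨ h ∨ ¬r) only h is left, so h = True.
In (¬h ∨ ¬n) only ¬n is left, so n = False.
In (n ∨ ¬p ∨ w) only ¬p is left, so p = False.
All clauses satisfied.

a=F, k=T, p=F, w=F, r=T, h=T, n=F, s=T, e=F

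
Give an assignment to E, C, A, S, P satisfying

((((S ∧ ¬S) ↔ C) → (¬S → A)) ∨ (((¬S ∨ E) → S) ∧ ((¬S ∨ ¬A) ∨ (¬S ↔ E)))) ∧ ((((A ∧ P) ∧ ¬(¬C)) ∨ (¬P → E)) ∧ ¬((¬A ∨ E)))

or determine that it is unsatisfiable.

E=F; C=T; A=T; S=T; P=T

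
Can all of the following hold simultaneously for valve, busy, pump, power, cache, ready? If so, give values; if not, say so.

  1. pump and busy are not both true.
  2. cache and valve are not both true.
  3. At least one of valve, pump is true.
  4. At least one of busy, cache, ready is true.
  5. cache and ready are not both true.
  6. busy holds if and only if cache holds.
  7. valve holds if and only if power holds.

valve=F, busy=F, pump=T, power=F, cache=F, ready=T

  (1) pump=T, busy=F — not both ✓
  (2) cache=F, valve=F — not both ✓
  (3) {valve, pump}: 1 true — at least one ✓
  (4) {busy, cache, ready}: 1 true — at least one ✓
  (5) cache=F, ready=T — not both ✓
  (6) busy=F, cache=F — same ✓
  (7) valve=F, power=F — same ✓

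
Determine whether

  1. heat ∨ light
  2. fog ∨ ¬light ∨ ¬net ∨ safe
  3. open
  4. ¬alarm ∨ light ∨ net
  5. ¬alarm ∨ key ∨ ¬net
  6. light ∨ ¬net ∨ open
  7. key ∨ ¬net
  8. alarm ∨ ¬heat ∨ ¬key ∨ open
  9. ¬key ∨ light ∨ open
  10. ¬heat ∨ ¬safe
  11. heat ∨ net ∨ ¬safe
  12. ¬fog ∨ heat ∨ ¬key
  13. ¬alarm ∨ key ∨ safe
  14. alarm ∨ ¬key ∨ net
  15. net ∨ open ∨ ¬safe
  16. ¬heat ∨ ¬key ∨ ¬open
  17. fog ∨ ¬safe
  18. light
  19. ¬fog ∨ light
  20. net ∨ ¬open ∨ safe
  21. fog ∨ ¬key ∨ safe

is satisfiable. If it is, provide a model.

Unsatisfiable

Case net = True:
  (open) forces open = True.
  (key ∨ ¬net) forces key = True.
  (¬heat ∨ ¬key ∨ ¬open) forces heat = False.
  (heat ∨ light) forces light = True.
  (¬fog ∨ heat ∨ ¬key) forces fog = False.
  (fog ∨ ¬light ∨ ¬net ∨ safe) forces safe = True.
  Clause (fog ∨ ¬safe) is falsified — contradiction.
Case net = False:
  (open) forces open = True.
  (light) forces light = True.
  (net ∨ ¬open ∨ safe) forces safe = True.
  (¬heat ∨ ¬safe) forces heat = False.
  Clause (heat ∨ net ∨ ¬safe) is falsified — contradiction.
Both cases fail, so the formula is unsatisfiable.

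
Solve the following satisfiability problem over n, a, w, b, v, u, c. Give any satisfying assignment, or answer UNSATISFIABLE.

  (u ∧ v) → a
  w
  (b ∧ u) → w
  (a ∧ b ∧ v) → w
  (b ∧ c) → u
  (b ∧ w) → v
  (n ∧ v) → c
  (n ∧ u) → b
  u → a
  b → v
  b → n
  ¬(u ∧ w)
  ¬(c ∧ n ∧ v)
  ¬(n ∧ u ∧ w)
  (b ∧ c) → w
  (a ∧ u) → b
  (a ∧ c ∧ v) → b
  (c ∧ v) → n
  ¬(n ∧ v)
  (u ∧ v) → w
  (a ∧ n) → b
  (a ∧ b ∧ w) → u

n: False; a: False; w: True; b: False; v: False; u: False; c: True

Unit clause (w) forces w = True.
In (¬u ∨ ¬w) only ¬u is left, so u = False.
Set n = False.
  then (¬b ∨ n) forces b = False.
Set a = False.
Set v = False.
Set c = True.
All clauses satisfied.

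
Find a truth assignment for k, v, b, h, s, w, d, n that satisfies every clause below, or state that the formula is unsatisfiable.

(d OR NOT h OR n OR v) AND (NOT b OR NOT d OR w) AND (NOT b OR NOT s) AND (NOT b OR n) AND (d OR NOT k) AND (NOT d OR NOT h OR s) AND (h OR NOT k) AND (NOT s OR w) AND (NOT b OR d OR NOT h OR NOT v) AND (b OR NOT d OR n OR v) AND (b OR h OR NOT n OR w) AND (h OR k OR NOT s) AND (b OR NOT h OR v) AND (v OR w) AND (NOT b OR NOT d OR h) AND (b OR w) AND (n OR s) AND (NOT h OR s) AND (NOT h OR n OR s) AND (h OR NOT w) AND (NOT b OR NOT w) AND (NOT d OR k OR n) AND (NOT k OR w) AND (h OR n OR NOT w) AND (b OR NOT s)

Try k = True:
  (d OR NOT k) forces d = True.
  (h OR NOT k) forces h = True.
  (NOT d OR NOT h OR s) forces s = True.
  (NOT b OR NOT s) forces b = False.
  clause (b OR NOT s) is falsified — backtrack.
So k = False.
Try v = False:
  (v OR w) forces w = True.
  (h OR NOT w) forces h = True.
  (b OR NOT h OR v) forces b = True.
  clause (NOT b OR NOT w) is falsified — backtrack.
So v = True.
Set b = True.
  then (NOT b OR NOT s) forces s = False.
  then (NOT b OR n) forces n = True.
  then (NOT h OR s) forces h = False.
  then (h OR NOT w) forces w = False.
  then (NOT b OR NOT d OR w) forces d = False.
All clauses satisfied.

k: False; v: True; b: True; h: False; s: False; w: False; d: False; n: True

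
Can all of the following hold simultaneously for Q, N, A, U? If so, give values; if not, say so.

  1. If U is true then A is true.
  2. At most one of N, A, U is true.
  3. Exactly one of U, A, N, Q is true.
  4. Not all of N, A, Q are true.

Q=F; N=T; A=F; U=F

  (1) U=F ⇒ A: vacuous ✓
  (2) {N, A, U}: 1 true — at most one ✓
  (3) {U, A, N, Q}: 1 true — exactly one ✓
  (4) {N, A, Q}: 1/3 true — not all ✓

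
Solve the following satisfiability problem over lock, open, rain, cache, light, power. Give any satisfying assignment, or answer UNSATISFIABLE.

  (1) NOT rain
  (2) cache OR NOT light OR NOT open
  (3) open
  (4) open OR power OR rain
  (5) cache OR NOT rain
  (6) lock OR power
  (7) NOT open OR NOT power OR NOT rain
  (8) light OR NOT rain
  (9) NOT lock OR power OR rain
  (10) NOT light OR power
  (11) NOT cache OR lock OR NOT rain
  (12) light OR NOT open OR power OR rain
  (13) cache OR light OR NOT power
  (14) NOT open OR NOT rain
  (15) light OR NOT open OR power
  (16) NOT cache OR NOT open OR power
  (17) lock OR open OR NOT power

Unit clause (NOT rain) forces rain = False.
Unit clause (open) forces open = True.
Set lock = False.
  then (lock OR power) forces power = True.
Try cache = False:
  (cache OR NOT light OR NOT open) forces light = False.
  clause (cache OR light OR NOT power) is falsified — backtrack.
So cache = True.
Set light = True.
All clauses satisfied.

lock = False, open = True, rain = False, cache = True, light = True, power = True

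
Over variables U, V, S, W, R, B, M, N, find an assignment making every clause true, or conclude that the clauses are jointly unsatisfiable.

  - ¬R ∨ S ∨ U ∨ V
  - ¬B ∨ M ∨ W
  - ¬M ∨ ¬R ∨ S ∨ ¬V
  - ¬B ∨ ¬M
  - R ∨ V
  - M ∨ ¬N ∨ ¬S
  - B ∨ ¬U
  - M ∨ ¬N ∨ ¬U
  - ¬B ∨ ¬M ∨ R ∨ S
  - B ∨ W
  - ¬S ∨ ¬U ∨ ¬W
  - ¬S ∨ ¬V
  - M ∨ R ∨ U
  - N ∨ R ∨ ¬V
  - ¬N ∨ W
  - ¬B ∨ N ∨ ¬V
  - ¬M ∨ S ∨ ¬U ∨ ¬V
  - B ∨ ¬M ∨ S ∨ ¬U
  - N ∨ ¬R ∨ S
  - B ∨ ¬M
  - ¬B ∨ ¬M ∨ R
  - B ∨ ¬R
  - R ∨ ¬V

U=F, V=T, S=F, W=T, R=T, B=T, M=F, N=T

Set U = False.
Set V = True.
  then (¬S ∨ ¬V) forces S = False.
  then (R ∨ ¬V) forces R = True.
  then (¬M ∨ ¬R ∨ S ∨ ¬V) forces M = False.
  then (N ∨ ¬R ∨ S) forces N = True.
  then (B ∨ ¬R) forces B = True.
  then (¬B ∨ M ∨ W) forces W = True.
All clauses satisfied.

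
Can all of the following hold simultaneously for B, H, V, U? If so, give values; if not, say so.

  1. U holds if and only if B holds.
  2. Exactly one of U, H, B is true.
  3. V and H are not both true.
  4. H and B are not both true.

B=F, H=T, V=F, U=F

  (1) U=F, B=F — same ✓
  (2) {U, H, B}: 1 true — exactly one ✓
  (3) V=F, H=T — not both ✓
  (4) H=T, B=F — not both ✓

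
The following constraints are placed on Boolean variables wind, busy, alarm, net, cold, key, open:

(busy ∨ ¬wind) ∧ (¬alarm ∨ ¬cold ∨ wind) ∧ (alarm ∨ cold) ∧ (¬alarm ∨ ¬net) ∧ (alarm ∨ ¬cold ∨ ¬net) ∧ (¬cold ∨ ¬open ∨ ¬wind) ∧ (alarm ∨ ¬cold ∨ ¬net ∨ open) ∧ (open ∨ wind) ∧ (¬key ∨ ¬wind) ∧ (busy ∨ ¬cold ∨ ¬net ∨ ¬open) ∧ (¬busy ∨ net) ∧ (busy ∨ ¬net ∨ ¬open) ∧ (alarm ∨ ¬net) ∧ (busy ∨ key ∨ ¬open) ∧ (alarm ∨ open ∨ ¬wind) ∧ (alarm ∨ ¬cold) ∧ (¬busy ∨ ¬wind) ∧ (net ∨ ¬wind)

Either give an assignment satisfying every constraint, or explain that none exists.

wind=F, busy=F, alarm=T, net=F, cold=F, key=T, open=T

Try wind = True:
  (busy ∨ ¬wind) forces busy = True.
  clause (¬busy ∨ ¬wind) is falsified — backtrack.
So wind = False.
  then (open ∨ wind) forces open = True.
Set busy = False.
  then (busy ∨ ¬net ∨ ¬open) forces net = False.
  then (busy ∨ key ∨ ¬open) forces key = True.
Set alarm = True.
  then (¬alarm ∨ ¬cold ∨ wind) forces cold = False.
All clauses satisfied.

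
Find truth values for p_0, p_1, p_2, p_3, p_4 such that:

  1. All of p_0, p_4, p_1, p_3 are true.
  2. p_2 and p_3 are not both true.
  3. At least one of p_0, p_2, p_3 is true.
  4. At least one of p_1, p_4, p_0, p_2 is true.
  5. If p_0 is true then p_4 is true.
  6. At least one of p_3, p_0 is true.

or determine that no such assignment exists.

p_0: True, p_1: True, p_2: False, p_3: True, p_4: True

  (1) {p_0, p_4, p_1, p_3}: all 4 true ✓
  (2) p_2=F, p_3=T — not both ✓
  (3) {p_0, p_2, p_3}: 2 true — at least one ✓
  (4) {p_1, p_4, p_0, p_2}: 3 true — at least one ✓
  (5) p_0=T ⇒ p_4: T ✓
  (6) {p_3, p_0}: 2 true — at least one ✓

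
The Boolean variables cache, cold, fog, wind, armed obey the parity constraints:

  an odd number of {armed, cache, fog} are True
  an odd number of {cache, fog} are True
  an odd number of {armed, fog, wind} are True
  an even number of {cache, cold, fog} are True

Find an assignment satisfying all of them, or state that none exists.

cache: False, cold: True, fog: True, wind: False, armed: False

{armed, cache, fog}: 1 true → odd ✓
{cache, fog}: 1 true → odd ✓
{armed, fog, wind}: 1 true → odd ✓
{cache, cold, fog}: 2 true → even ✓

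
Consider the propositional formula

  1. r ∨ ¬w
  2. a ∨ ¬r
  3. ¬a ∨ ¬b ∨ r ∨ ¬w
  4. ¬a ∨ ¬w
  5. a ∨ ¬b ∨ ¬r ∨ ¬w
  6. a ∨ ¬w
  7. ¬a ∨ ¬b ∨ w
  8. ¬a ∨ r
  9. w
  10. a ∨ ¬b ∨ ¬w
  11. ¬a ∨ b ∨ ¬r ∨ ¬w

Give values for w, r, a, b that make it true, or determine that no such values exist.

Unsatisfiable — no assignment works.

Case w = True:
  (r ∨ ¬w) forces r = True.
  (a ∨ ¬r) forces a = True.
  Clause (¬a ∨ ¬w) is falsified — contradiction.
Case w = False:
  Clause (w) is falsified — contradiction.
Both cases fail, so the formula is unsatisfiable.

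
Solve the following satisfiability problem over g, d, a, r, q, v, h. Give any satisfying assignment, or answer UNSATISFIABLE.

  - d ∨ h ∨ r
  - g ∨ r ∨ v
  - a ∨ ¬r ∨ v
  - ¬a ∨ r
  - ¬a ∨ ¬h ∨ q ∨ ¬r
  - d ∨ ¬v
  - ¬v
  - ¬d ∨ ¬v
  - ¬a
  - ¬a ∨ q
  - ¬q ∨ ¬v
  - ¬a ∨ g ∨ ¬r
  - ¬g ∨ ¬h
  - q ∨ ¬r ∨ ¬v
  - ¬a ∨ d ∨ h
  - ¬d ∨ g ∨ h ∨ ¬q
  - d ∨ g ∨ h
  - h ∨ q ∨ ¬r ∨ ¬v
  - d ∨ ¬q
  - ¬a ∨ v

g: True, d: True, a: False, r: False, q: False, v: False, h: False

Unit clause (¬v) forces v = False.
Unit clause (¬a) forces a = False.
In (a ∨ ¬r ∨ v) only ¬r is left, so r = False.
In (g ∨ r ∨ v) only g is left, so g = True.
In (¬g ∨ ¬h) only ¬h is left, so h = False.
In (d ∨ h ∨ r) only d is left, so d = True.
Set q = False.
All clauses satisfied.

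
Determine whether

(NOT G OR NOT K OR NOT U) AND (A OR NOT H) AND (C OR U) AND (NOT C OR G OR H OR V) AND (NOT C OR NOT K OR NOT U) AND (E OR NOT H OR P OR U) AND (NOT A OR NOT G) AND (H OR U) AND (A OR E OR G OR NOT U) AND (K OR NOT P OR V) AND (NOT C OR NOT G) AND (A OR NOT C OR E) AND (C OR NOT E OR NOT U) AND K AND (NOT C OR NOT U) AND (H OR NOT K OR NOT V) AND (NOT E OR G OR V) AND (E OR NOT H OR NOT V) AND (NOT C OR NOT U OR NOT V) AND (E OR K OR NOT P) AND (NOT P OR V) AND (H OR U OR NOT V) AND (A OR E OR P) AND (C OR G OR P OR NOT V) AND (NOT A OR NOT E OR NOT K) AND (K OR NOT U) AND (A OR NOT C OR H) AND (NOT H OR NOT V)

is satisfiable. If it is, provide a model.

P: False; G: False; K: True; C: False; E: False; V: False; A: True; H: False; U: True

Unit clause (K) forces K = True.
Set P = False.
Try G = True:
  (NOT G OR NOT K OR NOT U) forces U = False.
  (C OR U) forces C = True.
  clause (NOT C OR NOT G) is falsified — backtrack.
So G = False.
Try C = True:
  (NOT C OR NOT K OR NOT U) forces U = False.
  (H OR U) forces H = True.
  (A OR NOT H) forces A = True.
  (E OR NOT H OR P OR U) forces E = True.
  clause (NOT A OR NOT E OR NOT K) is falsified — backtrack.
So C = False.
  then (C OR U) forces U = True.
  then (C OR NOT E OR NOT U) forces E = False.
  then (A OR E OR P) forces A = True.
  then (C OR G OR P OR NOT V) forces V = False.
Set H = False.
All clauses satisfied.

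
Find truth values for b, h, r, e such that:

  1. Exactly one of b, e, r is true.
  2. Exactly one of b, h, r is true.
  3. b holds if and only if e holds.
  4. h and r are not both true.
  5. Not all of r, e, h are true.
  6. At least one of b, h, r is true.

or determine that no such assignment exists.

b = False; h = False; r = True; e = False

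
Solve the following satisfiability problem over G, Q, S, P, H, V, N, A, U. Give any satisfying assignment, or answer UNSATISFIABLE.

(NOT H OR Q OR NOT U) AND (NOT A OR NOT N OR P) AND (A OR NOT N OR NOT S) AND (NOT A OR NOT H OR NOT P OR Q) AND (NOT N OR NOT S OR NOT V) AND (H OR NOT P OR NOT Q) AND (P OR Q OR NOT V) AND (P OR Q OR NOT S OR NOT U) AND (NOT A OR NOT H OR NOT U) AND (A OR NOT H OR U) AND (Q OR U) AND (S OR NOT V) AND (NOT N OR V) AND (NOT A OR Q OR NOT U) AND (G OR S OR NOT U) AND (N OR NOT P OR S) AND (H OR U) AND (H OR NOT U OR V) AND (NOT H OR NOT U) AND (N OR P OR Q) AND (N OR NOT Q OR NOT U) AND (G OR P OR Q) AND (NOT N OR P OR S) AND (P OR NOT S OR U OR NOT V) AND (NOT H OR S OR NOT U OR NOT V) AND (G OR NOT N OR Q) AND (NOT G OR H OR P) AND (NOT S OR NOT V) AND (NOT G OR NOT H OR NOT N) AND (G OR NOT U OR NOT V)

G: True, Q: True, S: True, P: True, H: True, V: False, N: False, A: True, U: False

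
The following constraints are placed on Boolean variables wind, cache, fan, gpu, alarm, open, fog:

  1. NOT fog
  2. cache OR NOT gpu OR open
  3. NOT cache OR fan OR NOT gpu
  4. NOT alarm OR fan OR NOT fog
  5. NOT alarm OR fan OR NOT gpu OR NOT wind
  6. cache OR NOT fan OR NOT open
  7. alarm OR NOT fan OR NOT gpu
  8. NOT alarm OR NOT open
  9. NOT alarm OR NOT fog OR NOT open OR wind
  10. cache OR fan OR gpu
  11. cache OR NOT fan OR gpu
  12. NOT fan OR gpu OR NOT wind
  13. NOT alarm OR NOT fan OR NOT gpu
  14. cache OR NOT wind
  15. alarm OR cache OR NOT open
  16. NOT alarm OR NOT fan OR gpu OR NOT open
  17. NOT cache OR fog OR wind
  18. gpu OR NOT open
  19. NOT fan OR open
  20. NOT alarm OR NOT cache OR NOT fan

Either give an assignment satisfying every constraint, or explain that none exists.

wind = True, cache = True, fan = False, gpu = False, alarm = False, open = False, fog = False

Unit clause (NOT fog) forces fog = False.
Set wind = True.
  then (cache OR NOT wind) forces cache = True.
Try fan = True:
  (NOT fan OR gpu OR NOT wind) forces gpu = True.
  (alarm OR NOT fan OR NOT gpu) forces alarm = True.
  clause (NOT alarm OR NOT fan OR NOT gpu) is falsified — backtrack.
So fan = False.
  then (NOT cache OR fan OR NOT gpu) forces gpu = False.
  then (gpu OR NOT open) forces open = False.
Set alarm = False.
All clauses satisfied.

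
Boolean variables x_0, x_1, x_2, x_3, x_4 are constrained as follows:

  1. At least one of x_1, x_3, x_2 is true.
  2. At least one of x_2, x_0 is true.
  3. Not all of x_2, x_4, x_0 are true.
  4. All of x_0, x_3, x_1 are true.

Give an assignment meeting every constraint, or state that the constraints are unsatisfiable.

x_0: True; x_1: True; x_2: False; x_3: True; x_4: False

  (1) {x_1, x_3, x_2}: 2 true — at least one ✓
  (2) {x_2, x_0}: 1 true — at least one ✓
  (3) {x_2, x_4, x_0}: 1/3 true — not all ✓
  (4) {x_0, x_3, x_1}: all 3 true ✓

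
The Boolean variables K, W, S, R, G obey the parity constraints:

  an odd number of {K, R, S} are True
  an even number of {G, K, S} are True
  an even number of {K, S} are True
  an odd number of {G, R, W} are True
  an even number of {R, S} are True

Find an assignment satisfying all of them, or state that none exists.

K=T; W=F; S=T; R=T; G=F

{K, R, S}: 3 true → odd ✓
{G, K, S}: 2 true → even ✓
{K, S}: 2 true → even ✓
{G, R, W}: 1 true → odd ✓
{R, S}: 2 true → even ✓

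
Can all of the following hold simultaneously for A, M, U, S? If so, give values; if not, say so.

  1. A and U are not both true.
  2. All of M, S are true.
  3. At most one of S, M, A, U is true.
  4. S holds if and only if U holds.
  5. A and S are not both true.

UNSATISFIABLE

Case M = True:
  (2) forces S = True.
  Constraint (3) is violated (S=T, M=T) — contradiction.
Case M = False:
  Constraint (2) is violated (M=F) — contradiction.
Both cases fail — unsatisfiable.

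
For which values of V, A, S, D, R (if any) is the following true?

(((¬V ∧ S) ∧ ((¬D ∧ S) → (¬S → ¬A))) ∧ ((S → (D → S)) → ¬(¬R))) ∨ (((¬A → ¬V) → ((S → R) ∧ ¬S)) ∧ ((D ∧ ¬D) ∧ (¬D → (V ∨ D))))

V = False, A = False, S = True, D = False, R = True

  (((¬V ∧ S) ∧ ((¬D ∧ S) → (¬S → ¬A))) ∧ ((S → (D → S)) → ¬(¬R))) ∨ (((¬A → ¬V) → ((S → R) ∧ ¬S)) ∧ ((D ∧ ¬D) ∧ (¬D → (V ∨ D)))) = True
    ((¬V ∧ S) ∧ ((¬D ∧ S) → (¬S → ¬A))) ∧ ((S → (D → S)) → ¬(¬R)) = True
      (¬V ∧ S) ∧ ((¬D ∧ S) → (¬S → ¬A)) = True
        ¬V ∧ S = True
          ¬V = True
        (¬D ∧ S) → (¬S → ¬A) = True
          ¬D ∧ S = True
            ¬D = True
          ¬S → ¬A = True
            ¬S = False
            ¬A = True
      (S → (D → S)) → ¬(¬R) = True
        S → (D → S) = True
          D → S = True
        ¬(¬R) = True
          ¬R = False
    ((¬A → ¬V) → ((S → R) ∧ ¬S)) ∧ ((D ∧ ¬D) ∧ (¬D → (V ∨ D))) = False
      (¬A → ¬V) → ((S → R) ∧ ¬S) = False
        ¬A → ¬V = True
          ¬A = True
          ¬V = True
        (S → R) ∧ ¬S = False
          S → R = True
          ¬S = False
      (D ∧ ¬D) ∧ (¬D → (V ∨ D)) = False
        D ∧ ¬D = False
          ¬D = True
        ¬D → (V ∨ D) = False
          ¬D = True
          V ∨ D = False
The formula evaluates to True.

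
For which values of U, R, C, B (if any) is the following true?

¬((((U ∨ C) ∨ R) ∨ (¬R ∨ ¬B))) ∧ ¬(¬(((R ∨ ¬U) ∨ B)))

Unsatisfiable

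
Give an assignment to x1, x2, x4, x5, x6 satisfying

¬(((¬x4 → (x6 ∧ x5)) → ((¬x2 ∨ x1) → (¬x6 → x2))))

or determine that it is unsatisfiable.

x1 = False, x2 = False, x4 = True, x5 = False, x6 = False

  ¬(((¬x4 → (x6 ∧ x5)) → ((¬x2 ∨ x1) → (¬x6 → x2)))) = True
    (¬x4 → (x6 ∧ x5)) → ((¬x2 ∨ x1) → (¬x6 → x2)) = False
      ¬x4 → (x6 ∧ x5) = True
        ¬x4 = False
        x6 ∧ x5 = False
      (¬x2 ∨ x1) → (¬x6 → x2) = False
        ¬x2 ∨ x1 = True
          ¬x2 = True
        ¬x6 → x2 = False
          ¬x6 = True
The formula evaluates to True.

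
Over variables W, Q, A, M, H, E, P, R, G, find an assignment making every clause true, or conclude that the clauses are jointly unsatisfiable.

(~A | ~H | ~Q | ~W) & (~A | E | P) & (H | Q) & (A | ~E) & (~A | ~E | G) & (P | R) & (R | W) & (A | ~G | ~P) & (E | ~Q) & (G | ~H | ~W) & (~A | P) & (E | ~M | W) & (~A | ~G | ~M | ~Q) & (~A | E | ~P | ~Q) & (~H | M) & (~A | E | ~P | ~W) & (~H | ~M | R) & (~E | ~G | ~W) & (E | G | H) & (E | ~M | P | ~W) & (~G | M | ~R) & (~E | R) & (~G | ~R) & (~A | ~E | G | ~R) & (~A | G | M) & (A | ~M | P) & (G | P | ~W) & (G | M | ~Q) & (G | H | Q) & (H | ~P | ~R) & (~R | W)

The formula is unsatisfiable.

Case E = True:
  (A | ~E) forces A = True.
  (~A | ~E | G) forces G = True.
  (~A | P) forces P = True.
  (~E | ~G | ~W) forces W = False.
  (R | W) forces R = True.
  Clause (~G | ~R) is falsified — contradiction.
Case E = False:
  (E | ~Q) forces Q = False.
  (H | Q) forces H = True.
  (~H | M) forces M = True.
  (E | ~M | W) forces W = True.
  (G | ~H | ~W) forces G = True.
  (~H | ~M | R) forces R = True.
  Clause (~G | ~R) is falsified — contradiction.
Both cases fail, so the formula is unsatisfiable.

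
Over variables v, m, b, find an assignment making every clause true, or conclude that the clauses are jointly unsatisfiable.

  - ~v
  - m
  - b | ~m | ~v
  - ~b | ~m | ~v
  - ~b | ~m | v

Unit clause (~v) forces v = False.
Unit clause (m) forces m = True.
In (~b | ~m | v) only ~b is left, so b = False.
All clauses satisfied.

v = False; m = True; b = False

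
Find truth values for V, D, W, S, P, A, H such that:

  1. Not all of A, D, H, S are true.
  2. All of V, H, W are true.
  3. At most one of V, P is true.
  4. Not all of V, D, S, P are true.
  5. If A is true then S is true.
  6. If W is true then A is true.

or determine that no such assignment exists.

V: True, D: False, W: True, S: True, P: False, A: True, H: True

  (1) {A, D, H, S}: 3/4 true — not all ✓
  (2) {V, H, W}: all 3 true ✓
  (3) {V, P}: 1 true — at most one ✓
  (4) {V, D, S, P}: 2/4 true — not all ✓
  (5) A=T ⇒ S: T ✓
  (6) W=T ⇒ A: T ✓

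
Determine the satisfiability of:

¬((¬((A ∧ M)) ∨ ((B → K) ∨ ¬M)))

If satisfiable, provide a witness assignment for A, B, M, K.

A=T; B=T; M=T; K=F

  ¬((¬((A ∧ M)) ∨ ((B → K) ∨ ¬M))) = True
    ¬((A ∧ M)) ∨ ((B → K) ∨ ¬M) = False
      ¬((A ∧ M)) = False
        A ∧ M = True
      (B → K) ∨ ¬M = False
        B → K = False
        ¬M = False
The formula evaluates to True.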